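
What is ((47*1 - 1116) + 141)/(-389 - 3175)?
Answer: 232/891 ≈ 0.26038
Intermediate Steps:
((47*1 - 1116) + 141)/(-389 - 3175) = ((47 - 1116) + 141)/(-3564) = (-1069 + 141)*(-1/3564) = -928*(-1/3564) = 232/891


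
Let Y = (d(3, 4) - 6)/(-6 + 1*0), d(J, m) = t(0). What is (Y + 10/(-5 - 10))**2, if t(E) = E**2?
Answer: 1/9 ≈ 0.11111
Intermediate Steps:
d(J, m) = 0 (d(J, m) = 0**2 = 0)
Y = 1 (Y = (0 - 6)/(-6 + 1*0) = -6/(-6 + 0) = -6/(-6) = -6*(-1/6) = 1)
(Y + 10/(-5 - 10))**2 = (1 + 10/(-5 - 10))**2 = (1 + 10/(-15))**2 = (1 + 10*(-1/15))**2 = (1 - 2/3)**2 = (1/3)**2 = 1/9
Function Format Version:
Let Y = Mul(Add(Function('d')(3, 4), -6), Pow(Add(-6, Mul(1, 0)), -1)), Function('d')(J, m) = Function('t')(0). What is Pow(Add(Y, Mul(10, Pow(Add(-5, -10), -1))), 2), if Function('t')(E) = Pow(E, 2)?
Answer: Rational(1, 9) ≈ 0.11111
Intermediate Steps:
Function('d')(J, m) = 0 (Function('d')(J, m) = Pow(0, 2) = 0)
Y = 1 (Y = Mul(Add(0, -6), Pow(Add(-6, Mul(1, 0)), -1)) = Mul(-6, Pow(Add(-6, 0), -1)) = Mul(-6, Pow(-6, -1)) = Mul(-6, Rational(-1, 6)) = 1)
Pow(Add(Y, Mul(10, Pow(Add(-5, -10), -1))), 2) = Pow(Add(1, Mul(10, Pow(Add(-5, -10), -1))), 2) = Pow(Add(1, Mul(10, Pow(-15, -1))), 2) = Pow(Add(1, Mul(10, Rational(-1, 15))), 2) = Pow(Add(1, Rational(-2, 3)), 2) = Pow(Rational(1, 3), 2) = Rational(1, 9)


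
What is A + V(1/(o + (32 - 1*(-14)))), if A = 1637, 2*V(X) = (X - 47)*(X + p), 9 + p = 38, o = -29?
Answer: 275987/289 ≈ 954.97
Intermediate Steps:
p = 29 (p = -9 + 38 = 29)
V(X) = (-47 + X)*(29 + X)/2 (V(X) = ((X - 47)*(X + 29))/2 = ((-47 + X)*(29 + X))/2 = (-47 + X)*(29 + X)/2)
A + V(1/(o + (32 - 1*(-14)))) = 1637 + (-1363/2 + (1/(-29 + (32 - 1*(-14))))**2/2 - 9/(-29 + (32 - 1*(-14)))) = 1637 + (-1363/2 + (1/(-29 + (32 + 14)))**2/2 - 9/(-29 + (32 + 14))) = 1637 + (-1363/2 + (1/(-29 + 46))**2/2 - 9/(-29 + 46)) = 1637 + (-1363/2 + (1/17)**2/2 - 9/17) = 1637 + (-1363/2 + (1/17)**2/2 - 9*1/17) = 1637 + (-1363/2 + (1/2)*(1/289) - 9/17) = 1637 + (-1363/2 + 1/578 - 9/17) = 1637 - 197106/289 = 275987/289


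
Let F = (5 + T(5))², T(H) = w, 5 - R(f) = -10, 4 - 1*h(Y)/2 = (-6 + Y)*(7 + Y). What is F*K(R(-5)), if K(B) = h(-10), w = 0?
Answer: -2200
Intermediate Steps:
h(Y) = 8 - 2*(-6 + Y)*(7 + Y)
R(f) = 15 (R(f) = 5 - 1*(-10) = 5 + 10 = 15)
K(B) = -88 (K(B) = 92 - 2*(-10) - 2*(-10)² = 92 + 20 - 2*100 = 92 + 20 - 200 = -88)
T(H) = 0
F = 25 (F = (5 + 0)² = 5² = 25)
F*K(R(-5)) = 25*(-88) = -2200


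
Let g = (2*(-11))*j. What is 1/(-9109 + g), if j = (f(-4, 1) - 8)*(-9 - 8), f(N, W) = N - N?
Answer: -1/12101 ≈ -8.2638e-5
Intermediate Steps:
f(N, W) = 0
j = 136 (j = (0 - 8)*(-9 - 8) = -8*(-17) = 136)
g = -2992 (g = (2*(-11))*136 = -22*136 = -2992)
1/(-9109 + g) = 1/(-9109 - 2992) = 1/(-12101) = -1/12101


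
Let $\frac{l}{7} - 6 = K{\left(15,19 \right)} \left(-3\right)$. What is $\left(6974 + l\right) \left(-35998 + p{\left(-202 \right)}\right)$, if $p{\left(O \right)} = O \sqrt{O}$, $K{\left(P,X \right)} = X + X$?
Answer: $-223835564 - 1256036 i \sqrt{202} \approx -2.2384 \cdot 10^{8} - 1.7852 \cdot 10^{7} i$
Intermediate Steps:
$K{\left(P,X \right)} = 2 X$
$l = -756$ ($l = 42 + 7 \cdot 2 \cdot 19 \left(-3\right) = 42 + 7 \cdot 38 \left(-3\right) = 42 + 7 \left(-114\right) = 42 - 798 = -756$)
$p{\left(O \right)} = O^{\frac{3}{2}}$
$\left(6974 + l\right) \left(-35998 + p{\left(-202 \right)}\right) = \left(6974 - 756\right) \left(-35998 + \left(-202\right)^{\frac{3}{2}}\right) = 6218 \left(-35998 - 202 i \sqrt{202}\right) = -223835564 - 1256036 i \sqrt{202}$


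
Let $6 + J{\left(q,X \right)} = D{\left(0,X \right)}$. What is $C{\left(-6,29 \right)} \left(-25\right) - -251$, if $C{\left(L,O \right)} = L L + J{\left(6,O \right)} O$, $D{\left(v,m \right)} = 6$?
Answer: $-649$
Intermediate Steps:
$J{\left(q,X \right)} = 0$ ($J{\left(q,X \right)} = -6 + 6 = 0$)
$C{\left(L,O \right)} = L^{2}$ ($C{\left(L,O \right)} = L L + 0 O = L^{2} + 0 = L^{2}$)
$C{\left(-6,29 \right)} \left(-25\right) - -251 = \left(-6\right)^{2} \left(-25\right) - -251 = 36 \left(-25\right) + 251 = -900 + 251 = -649$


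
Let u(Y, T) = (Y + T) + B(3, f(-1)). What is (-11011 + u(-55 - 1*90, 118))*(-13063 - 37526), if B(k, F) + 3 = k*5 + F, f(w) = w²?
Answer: 557743725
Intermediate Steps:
B(k, F) = -3 + F + 5*k (B(k, F) = -3 + (k*5 + F) = -3 + (5*k + F) = -3 + (F + 5*k) = -3 + F + 5*k)
u(Y, T) = 13 + T + Y (u(Y, T) = (Y + T) + (-3 + (-1)² + 5*3) = (T + Y) + (-3 + 1 + 15) = (T + Y) + 13 = 13 + T + Y)
(-11011 + u(-55 - 1*90, 118))*(-13063 - 37526) = (-11011 + (13 + 118 + (-55 - 1*90)))*(-13063 - 37526) = (-11011 + (13 + 118 + (-55 - 90)))*(-50589) = (-11011 + (13 + 118 - 145))*(-50589) = (-11011 - 14)*(-50589) = -11025*(-50589) = 557743725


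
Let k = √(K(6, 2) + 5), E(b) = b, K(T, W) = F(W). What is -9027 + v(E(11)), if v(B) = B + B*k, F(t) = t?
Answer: -9016 + 11*√7 ≈ -8986.9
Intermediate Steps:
K(T, W) = W
k = √7 (k = √(2 + 5) = √7 ≈ 2.6458)
v(B) = B + B*√7
-9027 + v(E(11)) = -9027 + 11*(1 + √7) = -9027 + (11 + 11*√7) = -9016 + 11*√7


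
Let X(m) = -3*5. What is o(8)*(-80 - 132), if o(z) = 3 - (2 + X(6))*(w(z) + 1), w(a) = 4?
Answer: -14416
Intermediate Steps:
X(m) = -15
o(z) = 68 (o(z) = 3 - (2 - 15)*(4 + 1) = 3 - (-13)*5 = 3 - 1*(-65) = 3 + 65 = 68)
o(8)*(-80 - 132) = 68*(-80 - 132) = 68*(-212) = -14416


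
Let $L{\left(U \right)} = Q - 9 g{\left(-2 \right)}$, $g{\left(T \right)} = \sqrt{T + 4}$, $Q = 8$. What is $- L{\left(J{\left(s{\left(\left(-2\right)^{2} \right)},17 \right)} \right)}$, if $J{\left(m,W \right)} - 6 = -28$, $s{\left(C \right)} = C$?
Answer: $-8 + 9 \sqrt{2} \approx 4.7279$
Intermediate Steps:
$J{\left(m,W \right)} = -22$ ($J{\left(m,W \right)} = 6 - 28 = -22$)
$g{\left(T \right)} = \sqrt{4 + T}$
$L{\left(U \right)} = 8 - 9 \sqrt{2}$ ($L{\left(U \right)} = 8 - 9 \sqrt{4 - 2} = 8 - 9 \sqrt{2}$)
$- L{\left(J{\left(s{\left(\left(-2\right)^{2} \right)},17 \right)} \right)} = - (8 - 9 \sqrt{2}) = -8 + 9 \sqrt{2}$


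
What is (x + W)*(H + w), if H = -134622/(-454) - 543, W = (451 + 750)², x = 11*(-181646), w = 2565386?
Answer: -323579615063760/227 ≈ -1.4255e+12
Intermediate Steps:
x = -1998106
W = 1442401 (W = 1201² = 1442401)
H = -55950/227 (H = -134622*(-1)/454 - 543 = -486*(-277/454) - 543 = 67311/227 - 543 = -55950/227 ≈ -246.48)
(x + W)*(H + w) = (-1998106 + 1442401)*(-55950/227 + 2565386) = -555705*582286672/227 = -323579615063760/227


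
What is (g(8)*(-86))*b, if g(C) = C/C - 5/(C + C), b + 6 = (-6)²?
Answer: -7095/4 ≈ -1773.8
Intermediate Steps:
b = 30 (b = -6 + (-6)² = -6 + 36 = 30)
g(C) = 1 - 5/(2*C) (g(C) = 1 - 5*1/(2*C) = 1 - 5/(2*C))
(g(8)*(-86))*b = (((-5/2 + 8)/8)*(-86))*30 = (((⅛)*(11/2))*(-86))*30 = ((11/16)*(-86))*30 = -473/8*30 = -7095/4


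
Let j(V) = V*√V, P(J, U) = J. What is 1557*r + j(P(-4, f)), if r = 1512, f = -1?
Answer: 2354184 - 8*I ≈ 2.3542e+6 - 8.0*I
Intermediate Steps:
j(V) = V^(3/2)
1557*r + j(P(-4, f)) = 1557*1512 + (-4)^(3/2) = 2354184 - 8*I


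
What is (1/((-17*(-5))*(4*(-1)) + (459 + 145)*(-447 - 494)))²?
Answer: 1/323424239616 ≈ 3.0919e-12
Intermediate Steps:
(1/((-17*(-5))*(4*(-1)) + (459 + 145)*(-447 - 494)))² = (1/(85*(-4) + 604*(-941)))² = (1/(-340 - 568364))² = (1/(-568704))² = (-1/568704)² = 1/323424239616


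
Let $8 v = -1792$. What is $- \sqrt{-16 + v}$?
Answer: $- 4 i \sqrt{15} \approx - 15.492 i$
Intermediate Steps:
$v = -224$ ($v = \frac{1}{8} \left(-1792\right) = -224$)
$- \sqrt{-16 + v} = - \sqrt{-16 - 224} = - \sqrt{-240} = - 4 i \sqrt{15}$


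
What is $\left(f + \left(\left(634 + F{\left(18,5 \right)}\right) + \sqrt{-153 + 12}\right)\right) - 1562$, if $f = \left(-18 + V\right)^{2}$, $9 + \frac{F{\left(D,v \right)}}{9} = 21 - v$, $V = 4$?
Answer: $-669 + i \sqrt{141} \approx -669.0 + 11.874 i$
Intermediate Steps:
$F{\left(D,v \right)} = 108 - 9 v$ ($F{\left(D,v \right)} = -81 + 9 \left(21 - v\right) = -81 - \left(-189 + 9 v\right) = 108 - 9 v$)
$f = 196$ ($f = \left(-18 + 4\right)^{2} = \left(-14\right)^{2} = 196$)
$\left(f + \left(\left(634 + F{\left(18,5 \right)}\right) + \sqrt{-153 + 12}\right)\right) - 1562 = \left(196 + \left(\left(634 + \left(108 - 45\right)\right) + \sqrt{-153 + 12}\right)\right) - 1562 = \left(196 + \left(\left(634 + \left(108 - 45\right)\right) + \sqrt{-141}\right)\right) - 1562 = \left(196 + \left(\left(634 + 63\right) + i \sqrt{141}\right)\right) - 1562 = \left(196 + \left(697 + i \sqrt{141}\right)\right) - 1562 = \left(893 + i \sqrt{141}\right) - 1562 = -669 + i \sqrt{141}$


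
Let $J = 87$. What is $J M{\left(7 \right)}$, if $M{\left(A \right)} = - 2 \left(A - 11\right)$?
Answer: $696$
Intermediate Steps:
$M{\left(A \right)} = 22 - 2 A$ ($M{\left(A \right)} = - 2 \left(-11 + A\right) = 22 - 2 A$)
$J M{\left(7 \right)} = 87 \left(22 - 14\right) = 87 \cdot 8 = 696$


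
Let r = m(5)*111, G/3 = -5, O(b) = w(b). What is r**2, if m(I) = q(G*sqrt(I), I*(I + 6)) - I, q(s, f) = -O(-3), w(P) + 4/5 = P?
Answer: 443556/25 ≈ 17742.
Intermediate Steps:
w(P) = -4/5 + P
O(b) = -4/5 + b
G = -15 (G = 3*(-5) = -15)
q(s, f) = 19/5 (q(s, f) = -(-4/5 - 3) = -1*(-19/5) = 19/5)
m(I) = 19/5 - I
r = -666/5 (r = (19/5 - 1*5)*111 = (19/5 - 5)*111 = -6/5*111 = -666/5 ≈ -133.20)
r**2 = (-666/5)**2 = 443556/25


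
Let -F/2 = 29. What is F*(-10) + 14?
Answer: 594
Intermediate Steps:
F = -58 (F = -2*29 = -58)
F*(-10) + 14 = -58*(-10) + 14 = 580 + 14 = 594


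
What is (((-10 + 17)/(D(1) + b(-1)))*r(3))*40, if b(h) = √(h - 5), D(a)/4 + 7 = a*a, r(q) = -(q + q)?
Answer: 6720/97 + 280*I*√6/97 ≈ 69.278 + 7.0707*I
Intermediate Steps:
r(q) = -2*q
D(a) = -28 + 4*a² (D(a) = -28 + 4*(a*a) = -28 + 4*a²)
b(h) = √(-5 + h)
(((-10 + 17)/(D(1) + b(-1)))*r(3))*40 = (((-10 + 17)/((-28 + 4*1²) + √(-5 - 1)))*(-2*3))*40 = ((7/((-28 + 4*1) + √(-6)))*(-6))*40 = ((7/((-28 + 4) + I*√6))*(-6))*40 = ((7/(-24 + I*√6))*(-6))*40 = -42/(-24 + I*√6)*40 = -1680/(-24 + I*√6)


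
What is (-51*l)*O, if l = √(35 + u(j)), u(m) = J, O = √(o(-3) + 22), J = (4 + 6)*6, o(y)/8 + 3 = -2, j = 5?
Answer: -153*I*√190 ≈ -2109.0*I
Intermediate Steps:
o(y) = -40 (o(y) = -24 + 8*(-2) = -24 - 16 = -40)
J = 60 (J = 10*6 = 60)
O = 3*I*√2 (O = √(-40 + 22) = √(-18) = 3*I*√2 ≈ 4.2426*I)
u(m) = 60
l = √95 (l = √(35 + 60) = √95 ≈ 9.7468)
(-51*l)*O = (-51*√95)*(3*I*√2) = -153*I*√190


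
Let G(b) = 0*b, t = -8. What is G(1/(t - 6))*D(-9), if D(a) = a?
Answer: 0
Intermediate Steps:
G(b) = 0
G(1/(t - 6))*D(-9) = 0*(-9) = 0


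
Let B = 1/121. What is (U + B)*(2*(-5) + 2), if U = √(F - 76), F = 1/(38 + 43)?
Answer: -8/121 - 8*I*√6155/9 ≈ -0.066116 - 69.737*I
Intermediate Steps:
B = 1/121 ≈ 0.0082645
F = 1/81 ≈ 0.012346
U = I*√6155/9 (U = √(1/81 - 76) = √(-6155/81) = I*√6155/9 ≈ 8.7171*I)
(U + B)*(2*(-5) + 2) = (I*√6155/9 + 1/121)*(2*(-5) + 2) = (1/121 + I*√6155/9)*(-10 + 2) = (1/121 + I*√6155/9)*(-8) = -8/121 - 8*I*√6155/9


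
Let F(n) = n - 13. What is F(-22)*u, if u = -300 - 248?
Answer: 19180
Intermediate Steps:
u = -548
F(n) = -13 + n
F(-22)*u = (-13 - 22)*(-548) = -35*(-548) = 19180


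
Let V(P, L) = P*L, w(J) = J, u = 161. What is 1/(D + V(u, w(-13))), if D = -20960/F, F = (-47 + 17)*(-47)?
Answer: -141/297209 ≈ -0.00047441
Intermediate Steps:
F = 1410 (F = -30*(-47) = 1410)
V(P, L) = L*P
D = -2096/141 (D = -20960/1410 = -20960*1/1410 = -2096/141 ≈ -14.865)
1/(D + V(u, w(-13))) = 1/(-2096/141 - 13*161) = 1/(-2096/141 - 2093) = 1/(-297209/141) = -141/297209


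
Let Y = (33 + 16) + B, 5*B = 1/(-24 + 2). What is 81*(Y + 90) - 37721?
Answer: -2910901/110 ≈ -26463.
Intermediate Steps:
B = -1/110 (B = 1/(5*(-24 + 2)) = (⅕)/(-22) = (⅕)*(-1/22) = -1/110 ≈ -0.0090909)
Y = 5389/110 (Y = (33 + 16) - 1/110 = 49 - 1/110 = 5389/110 ≈ 48.991)
81*(Y + 90) - 37721 = 81*(5389/110 + 90) - 37721 = 81*(15289/110) - 37721 = 1238409/110 - 37721 = -2910901/110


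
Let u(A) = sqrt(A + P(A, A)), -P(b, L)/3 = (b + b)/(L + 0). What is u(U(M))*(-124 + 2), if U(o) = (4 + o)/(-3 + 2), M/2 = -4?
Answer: -122*I*sqrt(2) ≈ -172.53*I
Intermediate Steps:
M = -8 (M = 2*(-4) = -8)
U(o) = -4 - o (U(o) = (4 + o)/(-1) = (4 + o)*(-1) = -4 - o)
P(b, L) = -6*b/L (P(b, L) = -3*(b + b)/(L + 0) = -3*2*b/L = -6*b/L)
u(A) = sqrt(-6 + A) (u(A) = sqrt(A - 6*A/A) = sqrt(A - 6) = sqrt(-6 + A))
u(U(M))*(-124 + 2) = sqrt(-6 + (-4 - 1*(-8)))*(-124 + 2) = sqrt(-6 + (-4 + 8))*(-122) = sqrt(-6 + 4)*(-122) = sqrt(-2)*(-122) = (I*sqrt(2))*(-122) = -122*I*sqrt(2)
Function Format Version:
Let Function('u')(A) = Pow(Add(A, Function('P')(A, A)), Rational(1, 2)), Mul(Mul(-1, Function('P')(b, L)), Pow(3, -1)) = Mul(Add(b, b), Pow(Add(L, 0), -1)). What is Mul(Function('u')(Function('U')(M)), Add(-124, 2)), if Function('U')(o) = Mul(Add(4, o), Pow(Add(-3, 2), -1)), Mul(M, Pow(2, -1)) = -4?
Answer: Mul(-122, I, Pow(2, Rational(1, 2))) ≈ Mul(-172.53, I)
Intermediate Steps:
M = -8 (M = Mul(2, -4) = -8)
Function('U')(o) = Add(-4, Mul(-1, o)) (Function('U')(o) = Mul(Add(4, o), Pow(-1, -1)) = Mul(Add(4, o), -1) = Add(-4, Mul(-1, o)))
Function('P')(b, L) = Mul(-6, b, Pow(L, -1)) (Function('P')(b, L) = Mul(-3, Mul(Add(b, b), Pow(Add(L, 0), -1))) = Mul(-3, Mul(Mul(2, b), Pow(L, -1))) = Mul(-3, Mul(2, b, Pow(L, -1))) = Mul(-6, b, Pow(L, -1)))
Function('u')(A) = Pow(Add(-6, A), Rational(1, 2)) (Function('u')(A) = Pow(Add(A, Mul(-6, A, Pow(A, -1))), Rational(1, 2)) = Pow(Add(A, -6), Rational(1, 2)) = Pow(Add(-6, A), Rational(1, 2)))
Mul(Function('u')(Function('U')(M)), Add(-124, 2)) = Mul(Pow(Add(-6, Add(-4, Mul(-1, -8))), Rational(1, 2)), Add(-124, 2)) = Mul(Pow(Add(-6, Add(-4, 8)), Rational(1, 2)), -122) = Mul(Pow(Add(-6, 4), Rational(1, 2)), -122) = Mul(Pow(-2, Rational(1, 2)), -122) = Mul(Mul(I, Pow(2, Rational(1, 2))), -122) = Mul(-122, I, Pow(2, Rational(1, 2)))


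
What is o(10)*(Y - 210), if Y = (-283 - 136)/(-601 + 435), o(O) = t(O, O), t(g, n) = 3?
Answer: -103323/166 ≈ -622.43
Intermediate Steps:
o(O) = 3
Y = 419/166 (Y = -419/(-166) = -419*(-1/166) = 419/166 ≈ 2.5241)
o(10)*(Y - 210) = 3*(419/166 - 210) = 3*(-34441/166) = -103323/166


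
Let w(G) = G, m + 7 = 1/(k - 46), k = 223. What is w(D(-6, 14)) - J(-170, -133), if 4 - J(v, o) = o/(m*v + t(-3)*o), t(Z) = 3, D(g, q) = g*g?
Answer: 4451243/139837 ≈ 31.832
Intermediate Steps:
D(g, q) = g**2
m = -1238/177 (m = -7 + 1/(223 - 46) = -7 + 1/177 = -1238/177 ≈ -6.9943)
J(v, o) = 4 - o/(3*o - 1238*v/177) (J(v, o) = 4 - o/(-1238*v/177 + 3*o) = 4 - o/(3*o - 1238*v/177))
w(D(-6, 14)) - J(-170, -133) = (-6)**2 - (-4952*(-170) + 1947*(-133))/(-1238*(-170) + 531*(-133)) = 36 - (841840 - 258951)/(210460 - 70623) = 36 - 582889/139837 = 4451243/139837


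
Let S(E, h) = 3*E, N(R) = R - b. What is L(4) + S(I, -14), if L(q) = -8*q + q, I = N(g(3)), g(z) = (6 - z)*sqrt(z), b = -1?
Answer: -25 + 9*sqrt(3) ≈ -9.4115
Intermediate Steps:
g(z) = sqrt(z)*(6 - z)
N(R) = 1 + R (N(R) = R - 1*(-1) = R + 1 = 1 + R)
I = 1 + 3*sqrt(3) (I = 1 + sqrt(3)*(6 - 1*3) = 1 + sqrt(3)*(6 - 3) = 1 + sqrt(3)*3 = 1 + 3*sqrt(3) ≈ 6.1962)
L(q) = -7*q
L(4) + S(I, -14) = -7*4 + 3*(1 + 3*sqrt(3)) = -28 + (3 + 9*sqrt(3)) = -25 + 9*sqrt(3)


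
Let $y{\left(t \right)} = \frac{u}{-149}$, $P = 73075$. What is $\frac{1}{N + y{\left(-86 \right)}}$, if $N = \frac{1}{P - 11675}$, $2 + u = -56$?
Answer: $\frac{9148600}{3561349} \approx 2.5689$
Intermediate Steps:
$u = -58$ ($u = -2 - 56 = -58$)
$y{\left(t \right)} = \frac{58}{149}$ ($y{\left(t \right)} = - \frac{58}{-149} = \left(-58\right) \left(- \frac{1}{149}\right) = \frac{58}{149}$)
$N = \frac{1}{61400}$ ($N = \frac{1}{73075 - 11675} = \frac{1}{61400} \approx 1.6287 \cdot 10^{-5}$)
$\frac{1}{N + y{\left(-86 \right)}} = \frac{1}{\frac{1}{61400} + \frac{58}{149}} = \frac{1}{\frac{3561349}{9148600}} = \frac{9148600}{3561349}$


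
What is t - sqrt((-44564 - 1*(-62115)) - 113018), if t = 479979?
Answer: 479979 - I*sqrt(95467) ≈ 4.7998e+5 - 308.98*I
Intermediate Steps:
t - sqrt((-44564 - 1*(-62115)) - 113018) = 479979 - sqrt((-44564 - 1*(-62115)) - 113018) = 479979 - sqrt((-44564 + 62115) - 113018) = 479979 - sqrt(17551 - 113018) = 479979 - sqrt(-95467) = 479979 - I*sqrt(95467)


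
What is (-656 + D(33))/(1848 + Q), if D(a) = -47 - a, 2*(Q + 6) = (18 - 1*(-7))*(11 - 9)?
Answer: -736/1867 ≈ -0.39422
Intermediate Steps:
Q = 19 (Q = -6 + ((18 - 1*(-7))*(11 - 9))/2 = -6 + ((18 + 7)*2)/2 = -6 + (25*2)/2 = -6 + (½)*50 = -6 + 25 = 19)
(-656 + D(33))/(1848 + Q) = (-656 + (-47 - 1*33))/(1848 + 19) = (-656 + (-47 - 33))/1867 = (-656 - 80)*(1/1867) = -736*1/1867 = -736/1867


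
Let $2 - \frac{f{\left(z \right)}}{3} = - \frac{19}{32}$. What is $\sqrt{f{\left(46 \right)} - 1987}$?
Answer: $\frac{i \sqrt{126670}}{8} \approx 44.488 i$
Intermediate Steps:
$f{\left(z \right)} = \frac{249}{32}$ ($f{\left(z \right)} = 6 - 3 \left(- \frac{19}{32}\right) = 6 - 3 \left(\left(-19\right) \frac{1}{32}\right) = 6 - - \frac{57}{32} = 6 + \frac{57}{32} = \frac{249}{32}$)
$\sqrt{f{\left(46 \right)} - 1987} = \sqrt{\frac{249}{32} - 1987} = \sqrt{- \frac{63335}{32}} = \frac{i \sqrt{126670}}{8}$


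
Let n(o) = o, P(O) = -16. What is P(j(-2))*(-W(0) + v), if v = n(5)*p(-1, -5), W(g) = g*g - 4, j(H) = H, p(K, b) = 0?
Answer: -64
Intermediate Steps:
W(g) = -4 + g² (W(g) = g² - 4 = -4 + g²)
v = 0 (v = 5*0 = 0)
P(j(-2))*(-W(0) + v) = -16*(-(-4 + 0²) + 0) = -16*(-(-4 + 0) + 0) = -16*(-1*(-4) + 0) = -16*(4 + 0) = -16*4 = -64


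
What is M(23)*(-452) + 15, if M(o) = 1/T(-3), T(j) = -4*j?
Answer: -68/3 ≈ -22.667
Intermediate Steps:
M(o) = 1/12 (M(o) = 1/(-4*(-3)) = 1/12)
M(23)*(-452) + 15 = (1/12)*(-452) + 15 = -113/3 + 15 = -68/3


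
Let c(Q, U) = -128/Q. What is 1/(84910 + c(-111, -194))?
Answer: 111/9425138 ≈ 1.1777e-5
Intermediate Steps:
1/(84910 + c(-111, -194)) = 1/(84910 - 128/(-111)) = 1/(84910 - 128*(-1/111)) = 1/(84910 + 128/111) = 1/(9425138/111) = 111/9425138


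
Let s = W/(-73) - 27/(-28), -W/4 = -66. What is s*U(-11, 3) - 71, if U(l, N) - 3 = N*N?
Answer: -52544/511 ≈ -102.83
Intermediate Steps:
W = 264 (W = -4*(-66) = 264)
U(l, N) = 3 + N² (U(l, N) = 3 + N*N = 3 + N²)
s = -5421/2044 (s = 264/(-73) - 27/(-28) = 264*(-1/73) - 27*(-1/28) = -264/73 + 27/28 = -5421/2044 ≈ -2.6522)
s*U(-11, 3) - 71 = -5421*(3 + 3²)/2044 - 71 = -5421*(3 + 9)/2044 - 71 = -5421/2044*12 - 71 = -16263/511 - 71 = -52544/511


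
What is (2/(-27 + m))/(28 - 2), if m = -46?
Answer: -1/949 ≈ -0.0010537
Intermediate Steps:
(2/(-27 + m))/(28 - 2) = (2/(-27 - 46))/(28 - 2) = (2/(-73))/26 = (2*(-1/73))*(1/26) = -2/73*1/26 = -1/949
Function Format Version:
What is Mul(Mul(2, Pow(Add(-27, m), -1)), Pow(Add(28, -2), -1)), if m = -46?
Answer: Rational(-1, 949) ≈ -0.0010537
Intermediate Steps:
Mul(Mul(2, Pow(Add(-27, m), -1)), Pow(Add(28, -2), -1)) = Mul(Mul(2, Pow(Add(-27, -46), -1)), Pow(Add(28, -2), -1)) = Mul(Mul(2, Pow(-73, -1)), Pow(26, -1)) = Mul(Mul(2, Rational(-1, 73)), Rational(1, 26)) = Mul(Rational(-2, 73), Rational(1, 26)) = Rational(-1, 949)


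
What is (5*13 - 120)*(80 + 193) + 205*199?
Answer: 25780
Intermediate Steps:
(5*13 - 120)*(80 + 193) + 205*199 = (65 - 120)*273 + 40795 = -55*273 + 40795 = -15015 + 40795 = 25780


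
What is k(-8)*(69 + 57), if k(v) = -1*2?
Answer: -252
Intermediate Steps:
k(v) = -2
k(-8)*(69 + 57) = -2*(69 + 57) = -2*126 = -252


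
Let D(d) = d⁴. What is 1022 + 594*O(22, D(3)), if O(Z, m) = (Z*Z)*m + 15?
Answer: 23297108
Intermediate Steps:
O(Z, m) = 15 + m*Z² (O(Z, m) = Z²*m + 15 = m*Z² + 15 = 15 + m*Z²)
1022 + 594*O(22, D(3)) = 1022 + 594*(15 + 3⁴*22²) = 1022 + 594*(15 + 81*484) = 1022 + 594*(15 + 39204) = 1022 + 594*39219 = 1022 + 23296086 = 23297108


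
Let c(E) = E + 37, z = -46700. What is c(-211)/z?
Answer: 87/23350 ≈ 0.0037259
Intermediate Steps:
c(E) = 37 + E
c(-211)/z = (37 - 211)/(-46700) = -174*(-1/46700) = 87/23350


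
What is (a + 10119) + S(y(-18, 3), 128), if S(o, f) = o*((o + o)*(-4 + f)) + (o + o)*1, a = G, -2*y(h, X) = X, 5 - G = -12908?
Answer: 23587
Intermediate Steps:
G = 12913 (G = 5 - 1*(-12908) = 5 + 12908 = 12913)
y(h, X) = -X/2
a = 12913
S(o, f) = 2*o + 2*o²*(-4 + f) (S(o, f) = o*((2*o)*(-4 + f)) + (2*o)*1 = o*(2*o*(-4 + f)) + 2*o = 2*o²*(-4 + f) + 2*o = 2*o + 2*o²*(-4 + f))
(a + 10119) + S(y(-18, 3), 128) = (12913 + 10119) + 2*(-½*3)*(1 - (-2)*3 + 128*(-½*3)) = 23032 + 2*(-3/2)*(1 - 4*(-3/2) + 128*(-3/2)) = 23032 + 2*(-3/2)*(1 + 6 - 192) = 23032 + 2*(-3/2)*(-185) = 23032 + 555 = 23587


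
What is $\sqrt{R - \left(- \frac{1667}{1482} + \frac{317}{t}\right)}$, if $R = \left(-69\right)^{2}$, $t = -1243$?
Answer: $\frac{\sqrt{16160794113635886}}{1842126} \approx 69.01$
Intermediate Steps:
$R = 4761$
$\sqrt{R - \left(- \frac{1667}{1482} + \frac{317}{t}\right)} = \sqrt{4761 - \left(- \frac{1667}{1482} - \frac{317}{1243}\right)} = \sqrt{4761 - - \frac{2541875}{1842126}} = \sqrt{4761 + \left(\frac{317}{1243} + \frac{1667}{1482}\right)} = \sqrt{4761 + \frac{2541875}{1842126}} = \sqrt{\frac{8772903761}{1842126}} = \frac{\sqrt{16160794113635886}}{1842126}$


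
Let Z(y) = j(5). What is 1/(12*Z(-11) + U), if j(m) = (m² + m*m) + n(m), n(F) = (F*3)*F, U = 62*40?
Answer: 1/3980 ≈ 0.00025126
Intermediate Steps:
U = 2480
n(F) = 3*F² (n(F) = (3*F)*F = 3*F²)
j(m) = 5*m² (j(m) = (m² + m*m) + 3*m² = (m² + m²) + 3*m² = 2*m² + 3*m² = 5*m²)
Z(y) = 125 (Z(y) = 5*5² = 5*25 = 125)
1/(12*Z(-11) + U) = 1/(12*125 + 2480) = 1/(1500 + 2480) = 1/3980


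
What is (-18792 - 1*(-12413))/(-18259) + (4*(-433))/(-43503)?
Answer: 309130225/794321277 ≈ 0.38918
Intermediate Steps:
(-18792 - 1*(-12413))/(-18259) + (4*(-433))/(-43503) = (-18792 + 12413)*(-1/18259) - 1732*(-1/43503) = -6379*(-1/18259) + 1732/43503 = 6379/18259 + 1732/43503 = 309130225/794321277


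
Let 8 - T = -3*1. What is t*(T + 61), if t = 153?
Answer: 11016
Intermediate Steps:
T = 11 (T = 8 - (-3) = 8 - 1*(-3) = 8 + 3 = 11)
t*(T + 61) = 153*(11 + 61) = 153*72 = 11016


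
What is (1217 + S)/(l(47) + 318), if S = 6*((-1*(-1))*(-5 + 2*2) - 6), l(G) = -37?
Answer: 1175/281 ≈ 4.1815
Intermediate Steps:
S = -42 (S = 6*(1*(-5 + 4) - 6) = 6*(1*(-1) - 6) = 6*(-1 - 6) = 6*(-7) = -42)
(1217 + S)/(l(47) + 318) = (1217 - 42)/(-37 + 318) = 1175/281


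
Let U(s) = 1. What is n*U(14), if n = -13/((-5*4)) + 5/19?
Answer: 347/380 ≈ 0.91316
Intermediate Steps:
n = 347/380 (n = -13/(-20) + 5*(1/19) = -13*(-1/20) + 5/19 = 13/20 + 5/19 = 347/380 ≈ 0.91316)
n*U(14) = (347/380)*1 = 347/380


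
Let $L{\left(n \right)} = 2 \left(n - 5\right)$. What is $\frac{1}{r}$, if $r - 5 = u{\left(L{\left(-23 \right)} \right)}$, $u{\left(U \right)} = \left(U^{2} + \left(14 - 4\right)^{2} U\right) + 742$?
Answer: $- \frac{1}{1717} \approx -0.00058241$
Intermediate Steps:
$L{\left(n \right)} = -10 + 2 n$ ($L{\left(n \right)} = 2 \left(-5 + n\right) = -10 + 2 n$)
$u{\left(U \right)} = 742 + U^{2} + 100 U$ ($u{\left(U \right)} = \left(U^{2} + 10^{2} U\right) + 742 = \left(U^{2} + 100 U\right) + 742 = 742 + U^{2} + 100 U$)
$r = -1717$ ($r = 5 + \left(742 + \left(-10 + 2 \left(-23\right)\right)^{2} + 100 \left(-10 + 2 \left(-23\right)\right)\right) = 5 + \left(742 + \left(-10 - 46\right)^{2} + 100 \left(-10 - 46\right)\right) = 5 + \left(742 + \left(-56\right)^{2} + 100 \left(-56\right)\right) = 5 + \left(742 + 3136 - 5600\right) = 5 - 1722 = -1717$)
$\frac{1}{r} = \frac{1}{-1717} = - \frac{1}{1717}$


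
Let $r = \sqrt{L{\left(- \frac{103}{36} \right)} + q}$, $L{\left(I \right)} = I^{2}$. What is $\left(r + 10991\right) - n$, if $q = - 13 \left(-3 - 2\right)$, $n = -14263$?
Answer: $25254 + \frac{\sqrt{94849}}{36} \approx 25263.0$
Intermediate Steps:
$q = 65$ ($q = \left(-13\right) \left(-5\right) = 65$)
$r = \frac{\sqrt{94849}}{36}$ ($r = \sqrt{\left(- \frac{103}{36}\right)^{2} + 65} = \sqrt{\frac{10609}{1296} + 65} = \sqrt{\frac{94849}{1296}} = \frac{\sqrt{94849}}{36} \approx 8.5549$)
$\left(r + 10991\right) - n = \left(\frac{\sqrt{94849}}{36} + 10991\right) - -14263 = \left(10991 + \frac{\sqrt{94849}}{36}\right) + 14263 = 25254 + \frac{\sqrt{94849}}{36}$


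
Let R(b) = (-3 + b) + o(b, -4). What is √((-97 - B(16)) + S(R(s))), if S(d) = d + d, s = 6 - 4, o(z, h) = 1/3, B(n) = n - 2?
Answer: I*√1011/3 ≈ 10.599*I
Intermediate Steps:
B(n) = -2 + n
o(z, h) = ⅓
s = 2
R(b) = -8/3 + b (R(b) = (-3 + b) + ⅓ = -8/3 + b)
S(d) = 2*d
√((-97 - B(16)) + S(R(s))) = √((-97 - (-2 + 16)) + 2*(-8/3 + 2)) = √((-97 - 1*14) + 2*(-⅔)) = √((-97 - 14) - 4/3) = √(-111 - 4/3) = √(-337/3) = I*√1011/3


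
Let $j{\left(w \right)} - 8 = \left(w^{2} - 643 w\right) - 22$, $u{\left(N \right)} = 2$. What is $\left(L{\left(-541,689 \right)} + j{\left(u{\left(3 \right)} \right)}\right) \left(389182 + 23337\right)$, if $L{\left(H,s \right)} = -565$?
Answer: $-767697859$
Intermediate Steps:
$j{\left(w \right)} = -14 + w^{2} - 643 w$ ($j{\left(w \right)} = 8 - \left(22 - w^{2} + 643 w\right) = -14 + w^{2} - 643 w$)
$\left(L{\left(-541,689 \right)} + j{\left(u{\left(3 \right)} \right)}\right) \left(389182 + 23337\right) = \left(-565 - \left(1300 - 4\right)\right) \left(389182 + 23337\right) = \left(-565 - 1296\right) 412519 = \left(-1861\right) 412519 = -767697859$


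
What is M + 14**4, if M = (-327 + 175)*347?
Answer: -14328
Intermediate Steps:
M = -52744 (M = -152*347 = -52744)
M + 14**4 = -52744 + 14**4 = -52744 + 38416 = -14328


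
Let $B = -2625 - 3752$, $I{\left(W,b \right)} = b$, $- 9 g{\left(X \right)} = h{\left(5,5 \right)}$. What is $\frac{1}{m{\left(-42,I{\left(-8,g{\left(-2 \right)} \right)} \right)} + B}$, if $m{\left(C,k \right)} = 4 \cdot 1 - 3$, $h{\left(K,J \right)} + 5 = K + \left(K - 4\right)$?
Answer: $- \frac{1}{6376} \approx -0.00015684$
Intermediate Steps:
$h{\left(K,J \right)} = -9 + 2 K$ ($h{\left(K,J \right)} = -5 + \left(K + \left(K - 4\right)\right) = -5 + \left(K + \left(-4 + K\right)\right) = -5 + \left(-4 + 2 K\right) = -9 + 2 K$)
$g{\left(X \right)} = - \frac{1}{9}$ ($g{\left(X \right)} = - \frac{-9 + 2 \cdot 5}{9} = - \frac{-9 + 10}{9} = \left(- \frac{1}{9}\right) 1 = - \frac{1}{9}$)
$m{\left(C,k \right)} = 1$ ($m{\left(C,k \right)} = 4 - 3 = 1$)
$B = -6377$
$\frac{1}{m{\left(-42,I{\left(-8,g{\left(-2 \right)} \right)} \right)} + B} = \frac{1}{1 - 6377} = \frac{1}{-6376} = - \frac{1}{6376}$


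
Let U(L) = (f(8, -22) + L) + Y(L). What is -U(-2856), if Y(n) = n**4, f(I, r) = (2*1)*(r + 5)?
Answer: -66532342170806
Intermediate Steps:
f(I, r) = 10 + 2*r (f(I, r) = 2*(5 + r) = 10 + 2*r)
U(L) = -34 + L + L**4 (U(L) = ((10 + 2*(-22)) + L) + L**4 = ((10 - 44) + L) + L**4 = (-34 + L) + L**4 = -34 + L + L**4)
-U(-2856) = -(-34 - 2856 + (-2856)**4) = -(-34 - 2856 + 66532342173696) = -1*66532342170806 = -66532342170806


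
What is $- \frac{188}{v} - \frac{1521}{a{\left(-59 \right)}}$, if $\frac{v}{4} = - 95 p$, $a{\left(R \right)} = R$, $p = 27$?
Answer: $\frac{3904138}{151335} \approx 25.798$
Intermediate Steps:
$v = -10260$ ($v = 4 \left(\left(-95\right) 27\right) = 4 \left(-2565\right) = -10260$)
$- \frac{188}{v} - \frac{1521}{a{\left(-59 \right)}} = - \frac{188}{-10260} - \frac{1521}{-59} = \left(-188\right) \left(- \frac{1}{10260}\right) - - \frac{1521}{59} = \frac{47}{2565} + \frac{1521}{59} = \frac{3904138}{151335}$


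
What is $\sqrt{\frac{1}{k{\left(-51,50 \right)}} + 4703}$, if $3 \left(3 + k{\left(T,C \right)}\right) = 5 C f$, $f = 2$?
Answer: $\frac{2 \sqrt{283451354}}{491} \approx 68.578$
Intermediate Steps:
$k{\left(T,C \right)} = -3 + \frac{10 C}{3}$ ($k{\left(T,C \right)} = -3 + \frac{5 C 2}{3} = -3 + \frac{10 C}{3}$)
$\sqrt{\frac{1}{k{\left(-51,50 \right)}} + 4703} = \sqrt{\frac{1}{-3 + \frac{10}{3} \cdot 50} + 4703} = \sqrt{\frac{1}{-3 + \frac{500}{3}} + 4703} = \sqrt{\frac{1}{\frac{491}{3}} + 4703} = \sqrt{\frac{3}{491} + 4703} = \sqrt{\frac{2309176}{491}} = \frac{2 \sqrt{283451354}}{491}$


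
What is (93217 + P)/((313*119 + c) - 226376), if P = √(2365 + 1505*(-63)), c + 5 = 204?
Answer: -93217/188930 - 43*I*√2/37786 ≈ -0.49339 - 0.0016094*I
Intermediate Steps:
c = 199 (c = -5 + 204 = 199)
P = 215*I*√2 (P = √(2365 - 94815) = √(-92450) = 215*I*√2 ≈ 304.06*I)
(93217 + P)/((313*119 + c) - 226376) = (93217 + 215*I*√2)/((313*119 + 199) - 226376) = (93217 + 215*I*√2)/((37247 + 199) - 226376) = (93217 + 215*I*√2)/(37446 - 226376) = (93217 + 215*I*√2)/(-188930) = (93217 + 215*I*√2)*(-1/188930) = -93217/188930 - 43*I*√2/37786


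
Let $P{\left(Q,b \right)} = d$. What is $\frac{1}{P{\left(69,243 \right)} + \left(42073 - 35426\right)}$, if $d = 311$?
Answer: $\frac{1}{6958} \approx 0.00014372$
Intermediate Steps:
$P{\left(Q,b \right)} = 311$
$\frac{1}{P{\left(69,243 \right)} + \left(42073 - 35426\right)} = \frac{1}{311 + \left(42073 - 35426\right)} = \frac{1}{311 + 6647} = \frac{1}{6958}$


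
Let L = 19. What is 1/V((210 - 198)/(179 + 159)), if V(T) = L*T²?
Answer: 28561/684 ≈ 41.756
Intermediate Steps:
V(T) = 19*T²
1/V((210 - 198)/(179 + 159)) = 1/(19*((210 - 198)/(179 + 159))²) = 1/(19*(12/338)²) = 1/(19*(12*(1/338))²) = 1/(19*(6/169)²) = 1/(19*(36/28561)) = 1/(684/28561) = 28561/684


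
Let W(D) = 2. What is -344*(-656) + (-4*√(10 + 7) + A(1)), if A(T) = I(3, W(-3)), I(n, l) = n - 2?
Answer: 225665 - 4*√17 ≈ 2.2565e+5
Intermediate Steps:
I(n, l) = -2 + n
A(T) = 1 (A(T) = -2 + 3 = 1)
-344*(-656) + (-4*√(10 + 7) + A(1)) = -344*(-656) + (-4*√(10 + 7) + 1) = 225664 + (-4*√17 + 1) = 225664 + (1 - 4*√17) = 225665 - 4*√17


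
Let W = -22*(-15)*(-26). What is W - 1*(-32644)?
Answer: 24064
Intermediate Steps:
W = -8580 (W = 330*(-26) = -8580)
W - 1*(-32644) = -8580 - 1*(-32644) = -8580 + 32644 = 24064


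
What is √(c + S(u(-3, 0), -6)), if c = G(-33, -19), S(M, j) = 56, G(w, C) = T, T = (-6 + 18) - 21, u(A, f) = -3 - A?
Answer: √47 ≈ 6.8557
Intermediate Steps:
T = -9 (T = 12 - 21 = -9)
G(w, C) = -9
c = -9
√(c + S(u(-3, 0), -6)) = √(-9 + 56) = √47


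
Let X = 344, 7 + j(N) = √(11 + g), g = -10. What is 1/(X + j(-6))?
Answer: 1/338 ≈ 0.0029586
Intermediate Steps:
j(N) = -6 (j(N) = -7 + √(11 - 10) = -7 + √1 = -7 + 1 = -6)
1/(X + j(-6)) = 1/(344 - 6) = 1/338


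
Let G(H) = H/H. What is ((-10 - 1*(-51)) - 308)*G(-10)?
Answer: -267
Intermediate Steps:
G(H) = 1
((-10 - 1*(-51)) - 308)*G(-10) = ((-10 - 1*(-51)) - 308)*1 = ((-10 + 51) - 308)*1 = (41 - 308)*1 = -267*1 = -267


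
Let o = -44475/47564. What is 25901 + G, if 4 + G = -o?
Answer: 1231809383/47564 ≈ 25898.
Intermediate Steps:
o = -44475/47564 (o = -44475*1/47564 = -44475/47564 ≈ -0.93506)
G = -145781/47564 (G = -4 - 1*(-44475/47564) = -4 + 44475/47564 = -145781/47564 ≈ -3.0649)
25901 + G = 25901 - 145781/47564 = 1231809383/47564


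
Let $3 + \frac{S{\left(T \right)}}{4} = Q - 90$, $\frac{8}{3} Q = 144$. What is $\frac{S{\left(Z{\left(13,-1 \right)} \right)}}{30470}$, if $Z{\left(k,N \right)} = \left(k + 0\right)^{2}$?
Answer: $- \frac{78}{15235} \approx -0.0051198$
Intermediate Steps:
$Q = 54$ ($Q = \frac{3}{8} \cdot 144 = 54$)
$Z{\left(k,N \right)} = k^{2}$
$S{\left(T \right)} = -156$ ($S{\left(T \right)} = -12 + 4 \left(54 - 90\right) = -12 + 4 \left(-36\right) = -12 - 144 = -156$)
$\frac{S{\left(Z{\left(13,-1 \right)} \right)}}{30470} = - \frac{156}{30470} = \left(-156\right) \frac{1}{30470} = - \frac{78}{15235}$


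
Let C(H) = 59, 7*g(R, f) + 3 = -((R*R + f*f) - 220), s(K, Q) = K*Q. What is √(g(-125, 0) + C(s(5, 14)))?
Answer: I*√104965/7 ≈ 46.283*I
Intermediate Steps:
g(R, f) = 31 - R²/7 - f²/7 (g(R, f) = -3/7 + (-((R*R + f*f) - 220))/7 = -3/7 + (-((R² + f²) - 220))/7 = -3/7 + (-(-220 + R² + f²))/7 = -3/7 + (220 - R² - f²)/7 = -3/7 + (220/7 - R²/7 - f²/7) = 31 - R²/7 - f²/7)
√(g(-125, 0) + C(s(5, 14))) = √((31 - ⅐*(-125)² - ⅐*0²) + 59) = √((31 - ⅐*15625 - ⅐*0) + 59) = √((31 - 15625/7 + 0) + 59) = √(-15408/7 + 59) = √(-14995/7) = I*√104965/7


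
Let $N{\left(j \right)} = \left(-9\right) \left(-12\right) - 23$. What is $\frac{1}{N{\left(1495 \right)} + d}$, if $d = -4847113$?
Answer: $- \frac{1}{4847028} \approx -2.0631 \cdot 10^{-7}$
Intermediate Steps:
$N{\left(j \right)} = 85$ ($N{\left(j \right)} = 108 - 23 = 85$)
$\frac{1}{N{\left(1495 \right)} + d} = \frac{1}{85 - 4847113} = \frac{1}{-4847028} = - \frac{1}{4847028}$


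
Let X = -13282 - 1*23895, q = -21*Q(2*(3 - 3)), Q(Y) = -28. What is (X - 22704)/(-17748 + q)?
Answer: 59881/17160 ≈ 3.4896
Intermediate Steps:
q = 588 (q = -21*(-28) = 588)
X = -37177 (X = -13282 - 23895 = -37177)
(X - 22704)/(-17748 + q) = (-37177 - 22704)/(-17748 + 588) = -59881/(-17160) = -59881*(-1/17160) = 59881/17160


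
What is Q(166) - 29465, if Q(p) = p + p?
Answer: -29133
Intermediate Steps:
Q(p) = 2*p
Q(166) - 29465 = 2*166 - 29465 = 332 - 29465 = -29133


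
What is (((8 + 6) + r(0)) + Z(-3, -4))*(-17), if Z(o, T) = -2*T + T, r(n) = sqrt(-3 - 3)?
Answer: -306 - 17*I*sqrt(6) ≈ -306.0 - 41.641*I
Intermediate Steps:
r(n) = I*sqrt(6) (r(n) = sqrt(-6) = I*sqrt(6))
Z(o, T) = -T
(((8 + 6) + r(0)) + Z(-3, -4))*(-17) = (((8 + 6) + I*sqrt(6)) - 1*(-4))*(-17) = ((14 + I*sqrt(6)) + 4)*(-17) = (18 + I*sqrt(6))*(-17) = -306 - 17*I*sqrt(6)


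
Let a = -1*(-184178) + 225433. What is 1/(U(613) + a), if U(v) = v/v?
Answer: 1/409612 ≈ 2.4413e-6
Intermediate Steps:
U(v) = 1
a = 409611 (a = 184178 + 225433 = 409611)
1/(U(613) + a) = 1/(1 + 409611) = 1/409612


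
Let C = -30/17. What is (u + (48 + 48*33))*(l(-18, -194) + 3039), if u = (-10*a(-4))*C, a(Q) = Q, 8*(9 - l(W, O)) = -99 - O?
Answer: 80590902/17 ≈ 4.7406e+6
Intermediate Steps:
C = -30/17 (C = -30*1/17 = -30/17 ≈ -1.7647)
l(W, O) = 171/8 + O/8 (l(W, O) = 9 - (-99 - O)/8 = 9 + (99/8 + O/8) = 171/8 + O/8)
u = -1200/17 (u = -10*(-4)*(-30/17) = 40*(-30/17) = -1200/17 ≈ -70.588)
(u + (48 + 48*33))*(l(-18, -194) + 3039) = (-1200/17 + (48 + 48*33))*((171/8 + (1/8)*(-194)) + 3039) = (-1200/17 + (48 + 1584))*((171/8 - 97/4) + 3039) = (-1200/17 + 1632)*(-23/8 + 3039) = (26544/17)*(24289/8) = 80590902/17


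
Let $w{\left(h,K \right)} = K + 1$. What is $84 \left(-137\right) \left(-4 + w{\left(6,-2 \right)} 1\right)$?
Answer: $57540$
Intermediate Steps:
$w{\left(h,K \right)} = 1 + K$
$84 \left(-137\right) \left(-4 + w{\left(6,-2 \right)} 1\right) = 84 \left(-137\right) \left(-4 + \left(1 - 2\right) 1\right) = - 11508 \left(-4 - 1\right) = \left(-11508\right) \left(-5\right) = 57540$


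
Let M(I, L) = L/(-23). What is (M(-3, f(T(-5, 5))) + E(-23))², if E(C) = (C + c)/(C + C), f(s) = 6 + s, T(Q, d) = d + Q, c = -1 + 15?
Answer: 9/2116 ≈ 0.0042533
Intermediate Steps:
c = 14
T(Q, d) = Q + d
M(I, L) = -L/23 (M(I, L) = L*(-1/23) = -L/23)
E(C) = (14 + C)/(2*C) (E(C) = (C + 14)/(C + C) = (14 + C)/((2*C)) = (14 + C)*(1/(2*C)) = (14 + C)/(2*C))
(M(-3, f(T(-5, 5))) + E(-23))² = (-(6 + (-5 + 5))/23 + (½)*(14 - 23)/(-23))² = (-(6 + 0)/23 + (½)*(-1/23)*(-9))² = (-1/23*6 + 9/46)² = (-6/23 + 9/46)² = (-3/46)² = 9/2116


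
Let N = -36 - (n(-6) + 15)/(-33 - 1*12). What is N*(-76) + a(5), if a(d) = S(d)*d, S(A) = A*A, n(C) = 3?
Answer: 14153/5 ≈ 2830.6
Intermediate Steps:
S(A) = A²
a(d) = d³ (a(d) = d²*d = d³)
N = -178/5 (N = -36 - (3 + 15)/(-33 - 1*12) = -36 - 18/(-33 - 12) = -36 - 18/(-45) = -36 - 18*(-1)/45 = -36 - 1*(-⅖) = -36 + ⅖ = -178/5 ≈ -35.600)
N*(-76) + a(5) = -178/5*(-76) + 5³ = 13528/5 + 125 = 14153/5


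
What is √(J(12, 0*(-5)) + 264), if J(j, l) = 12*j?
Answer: 2*√102 ≈ 20.199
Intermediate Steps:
√(J(12, 0*(-5)) + 264) = √(12*12 + 264) = √(144 + 264) = √408 = 2*√102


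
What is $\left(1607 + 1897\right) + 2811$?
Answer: $6315$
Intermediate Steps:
$\left(1607 + 1897\right) + 2811 = 3504 + 2811 = 6315$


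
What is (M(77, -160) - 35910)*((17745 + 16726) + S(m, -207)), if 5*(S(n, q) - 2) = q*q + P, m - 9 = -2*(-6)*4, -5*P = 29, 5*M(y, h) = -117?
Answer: -193329058347/125 ≈ -1.5466e+9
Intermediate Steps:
M(y, h) = -117/5 (M(y, h) = (1/5)*(-117) = -117/5)
P = -29/5 (P = -1/5*29 = -29/5 ≈ -5.8000)
m = 57 (m = 9 - 2*(-6)*4 = 9 + 12*4 = 9 + 48 = 57)
S(n, q) = 21/25 + q**2/5 (S(n, q) = 2 + (q*q - 29/5)/5 = 2 + (q**2 - 29/5)/5 = 2 + (-29/5 + q**2)/5 = 2 + (-29/25 + q**2/5) = 21/25 + q**2/5)
(M(77, -160) - 35910)*((17745 + 16726) + S(m, -207)) = (-117/5 - 35910)*((17745 + 16726) + (21/25 + (1/5)*(-207)**2)) = -179667*(34471 + (21/25 + (1/5)*42849))/5 = -179667*(34471 + (21/25 + 42849/5))/5 = -179667*(34471 + 214266/25)/5 = -179667/5*1076041/25 = -193329058347/125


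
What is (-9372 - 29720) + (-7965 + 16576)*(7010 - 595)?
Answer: 55200473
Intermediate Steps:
(-9372 - 29720) + (-7965 + 16576)*(7010 - 595) = -39092 + 8611*6415 = -39092 + 55239565 = 55200473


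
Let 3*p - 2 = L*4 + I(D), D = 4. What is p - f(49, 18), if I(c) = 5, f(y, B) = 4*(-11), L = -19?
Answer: 21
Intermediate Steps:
f(y, B) = -44
p = -23 (p = 2/3 + (-19*4 + 5)/3 = 2/3 + (-76 + 5)/3 = 2/3 + (1/3)*(-71) = 2/3 - 71/3 = -23)
p - f(49, 18) = -23 - 1*(-44) = -23 + 44 = 21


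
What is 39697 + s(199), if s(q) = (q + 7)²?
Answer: 82133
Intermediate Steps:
s(q) = (7 + q)²
39697 + s(199) = 39697 + (7 + 199)² = 39697 + 206² = 39697 + 42436 = 82133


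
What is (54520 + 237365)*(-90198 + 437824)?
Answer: 101466815010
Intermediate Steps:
(54520 + 237365)*(-90198 + 437824) = 291885*347626 = 101466815010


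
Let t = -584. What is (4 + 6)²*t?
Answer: -58400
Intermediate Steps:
(4 + 6)²*t = (4 + 6)²*(-584) = 10²*(-584) = 100*(-584) = -58400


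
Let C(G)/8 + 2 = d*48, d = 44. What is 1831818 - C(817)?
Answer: 1814938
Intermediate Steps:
C(G) = 16880 (C(G) = -16 + 8*(44*48) = -16 + 8*2112 = -16 + 16896 = 16880)
1831818 - C(817) = 1831818 - 1*16880 = 1831818 - 16880 = 1814938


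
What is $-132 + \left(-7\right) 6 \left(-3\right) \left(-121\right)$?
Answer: $-15378$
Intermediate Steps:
$-132 + \left(-7\right) 6 \left(-3\right) \left(-121\right) = -132 + \left(-42\right) \left(-3\right) \left(-121\right) = -132 + 126 \left(-121\right) = -132 - 15246 = -15378$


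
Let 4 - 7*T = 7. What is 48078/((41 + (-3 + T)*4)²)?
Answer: 2355822/36481 ≈ 64.577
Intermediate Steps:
T = -3/7 (T = 4/7 - ⅐*7 = 4/7 - 1 = -3/7 ≈ -0.42857)
48078/((41 + (-3 + T)*4)²) = 48078/((41 + (-3 - 3/7)*4)²) = 48078/((41 - 24/7*4)²) = 48078/((41 - 96/7)²) = 48078/((191/7)²) = 48078/(36481/49) = 48078*(49/36481) = 2355822/36481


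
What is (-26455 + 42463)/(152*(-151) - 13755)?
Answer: -16008/36707 ≈ -0.43610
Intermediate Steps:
(-26455 + 42463)/(152*(-151) - 13755) = 16008/(-22952 - 13755) = 16008/(-36707) = 16008*(-1/36707) = -16008/36707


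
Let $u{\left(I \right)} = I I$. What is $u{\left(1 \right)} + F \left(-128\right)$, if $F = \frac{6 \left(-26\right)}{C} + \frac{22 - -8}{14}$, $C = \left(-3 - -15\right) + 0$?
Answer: $\frac{9735}{7} \approx 1390.7$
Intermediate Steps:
$C = 12$ ($C = \left(-3 + 15\right) + 0 = 12 + 0 = 12$)
$u{\left(I \right)} = I^{2}$
$F = - \frac{76}{7}$ ($F = \frac{6 \left(-26\right)}{12} + \frac{22 - -8}{14} = \left(-156\right) \frac{1}{12} + \left(22 + 8\right) \frac{1}{14} = -13 + 30 \cdot \frac{1}{14} = -13 + \frac{15}{7} = - \frac{76}{7} \approx -10.857$)
$u{\left(1 \right)} + F \left(-128\right) = 1^{2} - - \frac{9728}{7} = 1 + \frac{9728}{7} = \frac{9735}{7}$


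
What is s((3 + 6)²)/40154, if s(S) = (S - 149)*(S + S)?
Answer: -324/1181 ≈ -0.27434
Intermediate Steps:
s(S) = 2*S*(-149 + S) (s(S) = (-149 + S)*(2*S) = 2*S*(-149 + S))
s((3 + 6)²)/40154 = (2*(3 + 6)²*(-149 + (3 + 6)²))/40154 = (2*9²*(-149 + 9²))*(1/40154) = (2*81*(-149 + 81))*(1/40154) = (2*81*(-68))*(1/40154) = -11016*1/40154 = -324/1181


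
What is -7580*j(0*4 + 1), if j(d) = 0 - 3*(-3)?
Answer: -68220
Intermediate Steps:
j(d) = 9 (j(d) = 0 + 9 = 9)
-7580*j(0*4 + 1) = -7580*9 = -68220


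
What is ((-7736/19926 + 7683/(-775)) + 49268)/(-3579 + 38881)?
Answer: 380334696671/272578215150 ≈ 1.3953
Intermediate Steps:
((-7736/19926 + 7683/(-775)) + 49268)/(-3579 + 38881) = ((-7736*1/19926 + 7683*(-1/775)) + 49268)/35302 = ((-3868/9963 - 7683/775) + 49268)*(1/35302) = (-79543429/7721325 + 49268)*(1/35302) = (380334696671/7721325)*(1/35302) = 380334696671/272578215150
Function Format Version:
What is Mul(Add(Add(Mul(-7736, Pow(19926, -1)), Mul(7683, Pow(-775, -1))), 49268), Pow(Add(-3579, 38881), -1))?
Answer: Rational(380334696671, 272578215150) ≈ 1.3953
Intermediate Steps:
Mul(Add(Add(Mul(-7736, Pow(19926, -1)), Mul(7683, Pow(-775, -1))), 49268), Pow(Add(-3579, 38881), -1)) = Mul(Add(Add(Mul(-7736, Rational(1, 19926)), Mul(7683, Rational(-1, 775))), 49268), Pow(35302, -1)) = Mul(Add(Add(Rational(-3868, 9963), Rational(-7683, 775)), 49268), Rational(1, 35302)) = Mul(Add(Rational(-79543429, 7721325), 49268), Rational(1, 35302)) = Mul(Rational(380334696671, 7721325), Rational(1, 35302)) = Rational(380334696671, 272578215150)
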